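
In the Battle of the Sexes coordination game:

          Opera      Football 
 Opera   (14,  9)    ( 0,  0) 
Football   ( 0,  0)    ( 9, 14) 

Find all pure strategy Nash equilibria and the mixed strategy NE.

Pure NE: (Opera, Opera) and (Football, Football); Mixed NE: p = 0.6087, q = 0.3913

Work:
Check pure NE:
(Opera, Opera): (14, 9) - no unilateral deviation beneficial
(Football, Football): (9, 14) - no unilateral deviation beneficial
Mixed NE: P1 plays Opera with p = 0.6087, P2 plays Opera with q = 0.3913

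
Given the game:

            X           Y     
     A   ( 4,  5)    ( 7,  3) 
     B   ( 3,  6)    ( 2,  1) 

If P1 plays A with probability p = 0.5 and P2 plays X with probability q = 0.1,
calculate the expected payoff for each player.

E[P1] = 4.4, E[P2] = 2.35

Work:
E[P1] = p·q·π₁(A,X) + p·(1-q)·π₁(A,Y) + (1-p)·q·π₁(B,X) + (1-p)·(1-q)·π₁(B,Y)
= 0.5·0.1·4 + 0.5·0.9·7 + 0.5·0.1·3 + 0.5·0.9·2
= 4.4

E[P2] = 2.35 (similar calculation)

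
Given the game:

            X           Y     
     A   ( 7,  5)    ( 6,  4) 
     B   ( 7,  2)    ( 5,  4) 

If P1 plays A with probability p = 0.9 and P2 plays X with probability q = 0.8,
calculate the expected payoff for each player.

E[P1] = 6.78, E[P2] = 4.56

Work:
E[P1] = p·q·π₁(A,X) + p·(1-q)·π₁(A,Y) + (1-p)·q·π₁(B,X) + (1-p)·(1-q)·π₁(B,Y)
= 0.9·0.8·7 + 0.9·0.2·6 + 0.1·0.8·7 + 0.1·0.2·5
= 6.78

E[P2] = 4.56 (similar calculation)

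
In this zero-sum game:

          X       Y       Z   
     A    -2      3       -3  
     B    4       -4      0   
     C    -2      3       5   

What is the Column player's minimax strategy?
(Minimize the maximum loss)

Column should play Y, value = 3

Work:
Column player minimizes Row's maximum payoff:
Column X: max payoff to Row = 4
Column Y: max payoff to Row = 3
Column Z: max payoff to Row = 5
Minimum is 3, achieved by column Y.
Minimax strategy: Y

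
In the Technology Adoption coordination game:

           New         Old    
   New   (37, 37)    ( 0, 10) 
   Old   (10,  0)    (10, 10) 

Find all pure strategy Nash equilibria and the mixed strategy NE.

Pure NE: (New, New) and (Old, Old); Mixed NE: p = 0.2703, q = 0.2703

Work:
Check pure NE:
(New, New): (37, 37) - no unilateral deviation beneficial
(Old, Old): (10, 10) - no unilateral deviation beneficial
Mixed NE: P1 plays New with p = 0.2703, P2 plays New with q = 0.2703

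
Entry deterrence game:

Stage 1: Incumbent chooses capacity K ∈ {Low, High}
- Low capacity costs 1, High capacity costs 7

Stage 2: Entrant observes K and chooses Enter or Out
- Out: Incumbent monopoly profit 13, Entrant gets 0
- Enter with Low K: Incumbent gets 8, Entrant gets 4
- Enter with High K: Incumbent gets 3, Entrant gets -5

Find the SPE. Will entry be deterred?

SPE: (Low, Enter|Low, Out|High); Entry not deterred. Incumbent net profit = 7, Entrant gets 4

Work:
After Low K: Entrant enters (4 > 0)
After High K: Entrant stays out (-5 < 0)
Incumbent: Low → 8−1=7, High → 13−7=6
Incumbent chooses Low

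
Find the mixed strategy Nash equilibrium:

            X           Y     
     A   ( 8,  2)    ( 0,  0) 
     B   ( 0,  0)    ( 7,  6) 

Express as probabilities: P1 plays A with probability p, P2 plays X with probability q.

p = 0.75, q = 0.4667

Work:
Find probabilities that make opponent indifferent:
P2 chooses q to make P1 indifferent between A and B
P1 chooses p to make P2 indifferent between X and Y
Mixed NE: P1 plays (A: 0.75, B: 0.25), P2 plays (X: 0.4667, Y: 0.5333)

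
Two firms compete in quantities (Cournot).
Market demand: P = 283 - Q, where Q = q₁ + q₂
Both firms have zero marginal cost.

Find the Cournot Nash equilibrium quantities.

q₁* = q₂* = 94.33; P* = 94.33

Work:
Profit: π_i = P·q_i = (a - q_i - q_j)·q_i
FOC: ∂π_i/∂q_i = a - 2q_i - q_j = 0
Reaction function: q_i = (283 - q_j)/2
Symmetry: q* = 283/3 = 94.33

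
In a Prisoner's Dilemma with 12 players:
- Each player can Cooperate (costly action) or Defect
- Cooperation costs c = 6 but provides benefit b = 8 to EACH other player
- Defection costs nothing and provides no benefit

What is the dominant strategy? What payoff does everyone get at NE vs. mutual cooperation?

Dominant: Defect; NE payoff = 0; Coop payoff = 82

Work:
Defect dominates (saves cost c = 6, benefit to others is external)
NE: All defect → everyone gets 0
If all cooperate: each receives (11)×8 - 6 = 82
Social dilemma: 82 > 0 but NE gives 0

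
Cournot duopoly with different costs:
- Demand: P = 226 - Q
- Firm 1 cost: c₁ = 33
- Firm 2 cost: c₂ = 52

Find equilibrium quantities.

q₁* = 70.67, q₂* = 51.67

Work:
Reaction: q₁ = (226 - 33 - q₂)/2
Reaction: q₂ = (226 - 52 - q₁)/2
Solve simultaneously:
q₁* = (226 - 2×33 + 52)/3 = 70.67
q₂* = (226 - 2×52 + 33)/3 = 51.67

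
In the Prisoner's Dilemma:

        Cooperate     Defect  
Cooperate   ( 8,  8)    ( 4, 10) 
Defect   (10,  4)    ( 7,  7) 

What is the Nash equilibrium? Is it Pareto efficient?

(Defect, Defect) is NE; not Pareto efficient

Work:
Defect dominates Cooperate for both players:
If P2 cooperates: Defect (10) > Cooperate (8)
If P2 defects: Defect (7) > Cooperate (4)
NE: (Defect, Defect) with payoff (7, 7)
But (Cooperate, Cooperate) = (8, 8) Pareto dominates (7, 7)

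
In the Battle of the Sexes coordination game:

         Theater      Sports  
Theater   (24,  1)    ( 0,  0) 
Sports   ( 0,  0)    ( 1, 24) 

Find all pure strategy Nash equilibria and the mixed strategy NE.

Pure NE: (Theater, Theater) and (Sports, Sports); Mixed NE: p = 0.96, q = 0.04

Work:
Check pure NE:
(Theater, Theater): (24, 1) - no unilateral deviation beneficial
(Sports, Sports): (1, 24) - no unilateral deviation beneficial
Mixed NE: P1 plays Theater with p = 0.96, P2 plays Theater with q = 0.04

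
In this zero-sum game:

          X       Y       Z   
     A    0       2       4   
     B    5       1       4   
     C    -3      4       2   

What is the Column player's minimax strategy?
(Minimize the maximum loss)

Column should play Y or Z (all achieve the minimum), value = 4

Work:
Column player minimizes Row's maximum payoff:
Column X: max payoff to Row = 5
Column Y: max payoff to Row = 4
Column Z: max payoff to Row = 4
Minimum is 4, achieved by columns Y, Z (tied).
Each of Y or Z is a minimax strategy.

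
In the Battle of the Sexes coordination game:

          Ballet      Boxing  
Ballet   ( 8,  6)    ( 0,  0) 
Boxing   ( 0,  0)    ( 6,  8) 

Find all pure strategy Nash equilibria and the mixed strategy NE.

Pure NE: (Ballet, Ballet) and (Boxing, Boxing); Mixed NE: p = 0.5714, q = 0.4286

Work:
Check pure NE:
(Ballet, Ballet): (8, 6) - no unilateral deviation beneficial
(Boxing, Boxing): (6, 8) - no unilateral deviation beneficial
Mixed NE: P1 plays Ballet with p = 0.5714, P2 plays Ballet with q = 0.4286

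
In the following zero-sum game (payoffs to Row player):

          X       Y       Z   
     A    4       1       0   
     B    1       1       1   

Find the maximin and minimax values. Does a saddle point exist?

Maximin = 1, Minimax = 1, Saddle: True

Work:
Row minimums: [0, 1] → maximin = 1
Column maximums: [4, 1, 1] → minimax = 1
Saddle point exists! Game value = 1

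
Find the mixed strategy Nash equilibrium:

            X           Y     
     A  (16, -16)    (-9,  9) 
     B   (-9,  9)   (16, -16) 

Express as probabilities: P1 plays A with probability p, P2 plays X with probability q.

p = 0.5, q = 0.5

Work:
Find probabilities that make opponent indifferent:
P2 chooses q to make P1 indifferent between A and B
P1 chooses p to make P2 indifferent between X and Y
Mixed NE: P1 plays (A: 0.5, B: 0.5), P2 plays (X: 0.5, Y: 0.5)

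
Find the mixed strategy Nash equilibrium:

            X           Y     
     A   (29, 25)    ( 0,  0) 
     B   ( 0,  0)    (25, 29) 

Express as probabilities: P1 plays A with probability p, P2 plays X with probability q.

p = 0.537, q = 0.463

Work:
Find probabilities that make opponent indifferent:
P2 chooses q to make P1 indifferent between A and B
P1 chooses p to make P2 indifferent between X and Y
Mixed NE: P1 plays (A: 0.537, B: 0.463), P2 plays (X: 0.463, Y: 0.537)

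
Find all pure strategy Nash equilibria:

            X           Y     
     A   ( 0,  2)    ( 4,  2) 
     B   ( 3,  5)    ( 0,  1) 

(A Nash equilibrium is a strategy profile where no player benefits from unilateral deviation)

Nash equilibrium: (A, Y), (B, X)

Work:
Best responses:
  P1 vs X: payoffs [0, 3] → best response B (payoff 3)
  P1 vs Y: payoffs [4, 0] → best response A (payoff 4)
  P2 vs A: payoffs [2, 2] → best response X/Y (payoff 2)
  P2 vs B: payoffs [5, 1] → best response X (payoff 5)
Mutual best responses: (A,Y), (B,X) → Nash equilibria.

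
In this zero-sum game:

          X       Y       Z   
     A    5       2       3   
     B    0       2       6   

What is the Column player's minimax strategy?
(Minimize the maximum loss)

Column should play Y, value = 2

Work:
Column player minimizes Row's maximum payoff:
Column X: max payoff to Row = 5
Column Y: max payoff to Row = 2
Column Z: max payoff to Row = 6
Minimum is 2, achieved by column Y.
Minimax strategy: Y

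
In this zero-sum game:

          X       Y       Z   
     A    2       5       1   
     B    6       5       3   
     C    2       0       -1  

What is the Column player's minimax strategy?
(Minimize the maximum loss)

Column should play Z, value = 3

Work:
Column player minimizes Row's maximum payoff:
Column X: max payoff to Row = 6
Column Y: max payoff to Row = 5
Column Z: max payoff to Row = 3
Minimum is 3, achieved by column Z.
Minimax strategy: Z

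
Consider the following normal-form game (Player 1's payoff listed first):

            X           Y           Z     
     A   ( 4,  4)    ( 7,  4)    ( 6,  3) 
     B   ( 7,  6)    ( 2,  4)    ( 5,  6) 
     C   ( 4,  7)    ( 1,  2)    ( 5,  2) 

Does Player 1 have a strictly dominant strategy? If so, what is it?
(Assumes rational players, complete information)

No strictly dominant strategy exists for Player 1

Work:
A strategy strictly dominates another if it gives a strictly higher payoff against every opponent action. Compare each pair of P1's strategies column-by-column:
  A vs B: [4 vs 7, 7 vs 2, 6 vs 5] → A does not strictly dominate B (column X: 4 ≤ 7)
  A vs C: [4 vs 4, 7 vs 1, 6 vs 5] → A does not strictly dominate C (column X: 4 ≤ 4)
  B vs A: [7 vs 4, 2 vs 7, 5 vs 6] → B does not strictly dominate A (column Y: 2 ≤ 7)
  B vs C: [7 vs 4, 2 vs 1, 5 vs 5] → B does not strictly dominate C (column Z: 5 ≤ 5)
  C vs A: [4 vs 4, 1 vs 7, 5 vs 6] → C does not strictly dominate A (column X: 4 ≤ 4)
  C vs B: [4 vs 7, 1 vs 2, 5 vs 5] → C does not strictly dominate B (column X: 4 ≤ 7)
No single strategy strictly dominates all others → no strictly dominant strategy.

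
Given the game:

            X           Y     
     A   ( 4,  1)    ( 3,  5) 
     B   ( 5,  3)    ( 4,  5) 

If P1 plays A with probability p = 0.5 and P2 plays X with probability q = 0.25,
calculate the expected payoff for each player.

E[P1] = 3.75, E[P2] = 4.25

Work:
E[P1] = p·q·π₁(A,X) + p·(1-q)·π₁(A,Y) + (1-p)·q·π₁(B,X) + (1-p)·(1-q)·π₁(B,Y)
= 0.5·0.25·4 + 0.5·0.75·3 + 0.5·0.25·5 + 0.5·0.75·4
= 3.75

E[P2] = 4.25 (similar calculation)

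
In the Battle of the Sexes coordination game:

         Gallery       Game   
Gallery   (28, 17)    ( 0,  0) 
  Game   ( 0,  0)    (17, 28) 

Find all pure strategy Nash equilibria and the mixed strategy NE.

Pure NE: (Gallery, Gallery) and (Game, Game); Mixed NE: p = 0.6222, q = 0.3778

Work:
Check pure NE:
(Gallery, Gallery): (28, 17) - no unilateral deviation beneficial
(Game, Game): (17, 28) - no unilateral deviation beneficial
Mixed NE: P1 plays Gallery with p = 0.6222, P2 plays Gallery with q = 0.3778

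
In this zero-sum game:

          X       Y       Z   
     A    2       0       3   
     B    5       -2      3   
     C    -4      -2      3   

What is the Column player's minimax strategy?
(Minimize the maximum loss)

Column should play Y, value = 0

Work:
Column player minimizes Row's maximum payoff:
Column X: max payoff to Row = 5
Column Y: max payoff to Row = 0
Column Z: max payoff to Row = 3
Minimum is 0, achieved by column Y.
Minimax strategy: Y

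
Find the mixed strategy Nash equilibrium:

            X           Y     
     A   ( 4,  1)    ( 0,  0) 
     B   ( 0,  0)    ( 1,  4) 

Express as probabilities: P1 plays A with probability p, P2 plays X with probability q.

p = 0.8, q = 0.2

Work:
Find probabilities that make opponent indifferent:
P2 chooses q to make P1 indifferent between A and B
P1 chooses p to make P2 indifferent between X and Y
Mixed NE: P1 plays (A: 0.8, B: 0.2), P2 plays (X: 0.2, Y: 0.8)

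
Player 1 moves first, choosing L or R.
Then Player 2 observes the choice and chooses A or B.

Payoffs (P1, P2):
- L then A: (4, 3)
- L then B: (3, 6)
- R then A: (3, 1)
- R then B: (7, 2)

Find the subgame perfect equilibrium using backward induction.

P1 plays R, P2 plays B after L and B after R; Payoff (7, 2)

Work:
Backward induction:
After L: P2 chooses B → P1 gets 3
After R: P2 chooses B → P1 gets 7
P1 chooses R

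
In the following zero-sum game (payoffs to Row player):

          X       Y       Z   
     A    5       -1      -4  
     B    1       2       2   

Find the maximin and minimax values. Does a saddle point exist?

Maximin = 1, Minimax = 2, Saddle: False

Work:
Row minimums: [-4, 1] → maximin = 1
Column maximums: [5, 2, 2] → minimax = 2
No saddle point (maximin ≠ minimax). Mixed strategy needed.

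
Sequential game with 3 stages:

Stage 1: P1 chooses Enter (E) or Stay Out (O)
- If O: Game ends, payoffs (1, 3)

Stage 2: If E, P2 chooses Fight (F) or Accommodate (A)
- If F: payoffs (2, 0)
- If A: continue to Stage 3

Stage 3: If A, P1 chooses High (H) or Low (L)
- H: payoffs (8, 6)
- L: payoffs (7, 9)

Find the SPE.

SPE: (E, A, H); Outcome (8, 6)

Work:
Stage 3: P1 chooses H (8 vs 7)
Stage 2: P2: F->0, A->6 (anticipating H). Choose A
Stage 1: P1: O->1, E->8 (anticipating A, H). Choose E
SPE path: E -> A -> H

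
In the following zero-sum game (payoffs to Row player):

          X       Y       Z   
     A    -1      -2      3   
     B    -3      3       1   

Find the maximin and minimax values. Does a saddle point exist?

Maximin = -2, Minimax = -1, Saddle: False

Work:
Row minimums: [-2, -3] → maximin = -2
Column maximums: [-1, 3, 3] → minimax = -1
No saddle point (maximin ≠ minimax). Mixed strategy needed.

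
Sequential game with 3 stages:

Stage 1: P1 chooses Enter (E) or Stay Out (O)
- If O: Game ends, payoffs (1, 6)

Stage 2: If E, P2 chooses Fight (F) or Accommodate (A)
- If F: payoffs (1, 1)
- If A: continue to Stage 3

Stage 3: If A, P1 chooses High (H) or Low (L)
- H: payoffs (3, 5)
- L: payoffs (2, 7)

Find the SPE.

SPE: (E, A, H); Outcome (3, 5)

Work:
Stage 3: P1 chooses H (3 vs 2)
Stage 2: P2: F->1, A->5 (anticipating H). Choose A
Stage 1: P1: O->1, E->3 (anticipating A, H). Choose E
SPE path: E -> A -> H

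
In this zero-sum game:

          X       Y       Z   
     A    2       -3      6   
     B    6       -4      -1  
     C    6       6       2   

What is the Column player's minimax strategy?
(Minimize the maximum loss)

Column should play X or Y or Z (all achieve the minimum), value = 6

Work:
Column player minimizes Row's maximum payoff:
Column X: max payoff to Row = 6
Column Y: max payoff to Row = 6
Column Z: max payoff to Row = 6
Minimum is 6, achieved by columns X, Y, Z (tied).
Each of X or Y or Z is a minimax strategy.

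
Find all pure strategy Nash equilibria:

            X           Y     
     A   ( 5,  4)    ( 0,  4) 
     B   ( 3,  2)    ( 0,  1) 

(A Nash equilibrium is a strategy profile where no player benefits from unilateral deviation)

Nash equilibrium: (A, X), (A, Y)

Work:
Best responses:
  P1 vs X: payoffs [5, 3] → best response A (payoff 5)
  P1 vs Y: payoffs [0, 0] → best response A/B (payoff 0)
  P2 vs A: payoffs [4, 4] → best response X/Y (payoff 4)
  P2 vs B: payoffs [2, 1] → best response X (payoff 2)
Mutual best responses: (A,X), (A,Y) → Nash equilibria.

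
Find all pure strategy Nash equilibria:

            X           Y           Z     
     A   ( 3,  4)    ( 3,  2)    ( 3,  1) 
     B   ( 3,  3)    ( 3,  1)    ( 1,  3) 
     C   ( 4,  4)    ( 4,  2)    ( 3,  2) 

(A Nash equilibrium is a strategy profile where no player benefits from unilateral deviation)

Nash equilibrium: (C, X)

Work:
Best responses:
  P1 vs X: payoffs [3, 3, 4] → best response C (payoff 4)
  P1 vs Y: payoffs [3, 3, 4] → best response C (payoff 4)
  P1 vs Z: payoffs [3, 1, 3] → best response A/C (payoff 3)
  P2 vs A: payoffs [4, 2, 1] → best response X (payoff 4)
  P2 vs B: payoffs [3, 1, 3] → best response X/Z (payoff 3)
  P2 vs C: payoffs [4, 2, 2] → best response X (payoff 4)
Mutual best responses: (C,X) → Nash equilibria.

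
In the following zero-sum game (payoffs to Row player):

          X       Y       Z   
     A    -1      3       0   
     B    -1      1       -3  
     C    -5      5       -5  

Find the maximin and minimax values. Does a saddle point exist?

Maximin = -1, Minimax = -1, Saddle: True

Work:
Row minimums: [-1, -3, -5] → maximin = -1
Column maximums: [-1, 5, 0] → minimax = -1
Saddle point exists! Game value = -1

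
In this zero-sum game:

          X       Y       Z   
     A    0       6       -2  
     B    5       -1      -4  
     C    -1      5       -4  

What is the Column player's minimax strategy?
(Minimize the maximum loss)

Column should play Z, value = -2

Work:
Column player minimizes Row's maximum payoff:
Column X: max payoff to Row = 5
Column Y: max payoff to Row = 6
Column Z: max payoff to Row = -2
Minimum is -2, achieved by column Z.
Minimax strategy: Z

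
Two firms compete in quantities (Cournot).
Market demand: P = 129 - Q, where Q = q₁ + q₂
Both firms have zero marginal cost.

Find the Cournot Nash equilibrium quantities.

q₁* = q₂* = 43.0; P* = 43.0

Work:
Profit: π_i = P·q_i = (a - q_i - q_j)·q_i
FOC: ∂π_i/∂q_i = a - 2q_i - q_j = 0
Reaction function: q_i = (129 - q_j)/2
Symmetry: q* = 129/3 = 43.0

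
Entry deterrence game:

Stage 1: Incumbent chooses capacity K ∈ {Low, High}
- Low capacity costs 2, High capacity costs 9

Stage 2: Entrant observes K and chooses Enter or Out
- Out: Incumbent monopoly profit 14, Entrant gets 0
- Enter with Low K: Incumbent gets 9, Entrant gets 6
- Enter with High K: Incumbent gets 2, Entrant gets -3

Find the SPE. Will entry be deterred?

SPE: (Low, Enter|Low, Out|High); Entry not deterred. Incumbent net profit = 7, Entrant gets 6

Work:
After Low K: Entrant enters (6 > 0)
After High K: Entrant stays out (-3 < 0)
Incumbent: Low → 9−2=7, High → 14−9=5
Incumbent chooses Low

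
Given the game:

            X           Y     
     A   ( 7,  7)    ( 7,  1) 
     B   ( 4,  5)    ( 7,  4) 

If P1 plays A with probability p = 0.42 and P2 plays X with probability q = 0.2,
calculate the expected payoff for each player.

E[P1] = 6.652, E[P2] = 3.36

Work:
E[P1] = p·q·π₁(A,X) + p·(1-q)·π₁(A,Y) + (1-p)·q·π₁(B,X) + (1-p)·(1-q)·π₁(B,Y)
= 0.42·0.2·7 + 0.42·0.8·7 + 0.58·0.2·4 + 0.58·0.8·7
= 6.652

E[P2] = 3.36 (similar calculation)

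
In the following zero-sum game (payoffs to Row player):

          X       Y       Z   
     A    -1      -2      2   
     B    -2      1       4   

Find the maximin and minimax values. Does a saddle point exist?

Maximin = -2, Minimax = -1, Saddle: False

Work:
Row minimums: [-2, -2] → maximin = -2
Column maximums: [-1, 1, 4] → minimax = -1
No saddle point (maximin ≠ minimax). Mixed strategy needed.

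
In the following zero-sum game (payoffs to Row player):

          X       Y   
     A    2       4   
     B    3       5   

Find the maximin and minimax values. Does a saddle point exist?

Maximin = 3, Minimax = 3, Saddle: True

Work:
Row minimums: [2, 3] → maximin = 3
Column maximums: [3, 5] → minimax = 3
Saddle point exists! Game value = 3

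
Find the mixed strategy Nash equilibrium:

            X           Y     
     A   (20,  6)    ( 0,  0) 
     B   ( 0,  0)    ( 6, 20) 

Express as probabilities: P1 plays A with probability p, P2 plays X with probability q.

p = 0.7692, q = 0.2308

Work:
Find probabilities that make opponent indifferent:
P2 chooses q to make P1 indifferent between A and B
P1 chooses p to make P2 indifferent between X and Y
Mixed NE: P1 plays (A: 0.7692, B: 0.2308), P2 plays (X: 0.2308, Y: 0.7692)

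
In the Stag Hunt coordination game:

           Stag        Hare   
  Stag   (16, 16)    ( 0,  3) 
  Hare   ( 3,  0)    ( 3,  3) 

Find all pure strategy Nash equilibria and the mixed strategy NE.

Pure NE: (Stag, Stag) and (Hare, Hare); Mixed NE: p = 0.1875, q = 0.1875

Work:
Check pure NE:
(Stag, Stag): (16, 16) - no unilateral deviation beneficial
(Hare, Hare): (3, 3) - no unilateral deviation beneficial
Mixed NE: P1 plays Stag with p = 0.1875, P2 plays Stag with q = 0.1875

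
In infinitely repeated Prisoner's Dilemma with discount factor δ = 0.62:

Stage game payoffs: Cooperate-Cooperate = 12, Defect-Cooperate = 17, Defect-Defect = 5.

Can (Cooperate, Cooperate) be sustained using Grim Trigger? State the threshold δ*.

δ* = 0.4167; since δ = 0.62 ≥ 0.4167, cooperation can be sustained

Work:
For Grim Trigger:
Cooperate forever: 12/(1-δ)
Defect then punished: 17 + 5·δ/(1-δ)
Need: 12/(1-δ) ≥ 17 + 5·δ/(1-δ)
Solving: δ ≥ (T-R)/(T-P) = (17-12)/(17-5) = 0.4167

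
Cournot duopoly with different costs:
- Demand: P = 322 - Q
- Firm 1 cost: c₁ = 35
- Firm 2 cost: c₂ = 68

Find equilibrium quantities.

q₁* = 106.67, q₂* = 73.67

Work:
Reaction: q₁ = (322 - 35 - q₂)/2
Reaction: q₂ = (322 - 68 - q₁)/2
Solve simultaneously:
q₁* = (322 - 2×35 + 68)/3 = 106.67
q₂* = (322 - 2×68 + 35)/3 = 73.67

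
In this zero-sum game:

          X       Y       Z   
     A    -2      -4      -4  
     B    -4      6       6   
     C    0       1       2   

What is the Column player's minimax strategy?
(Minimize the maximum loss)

Column should play X, value = 0

Work:
Column player minimizes Row's maximum payoff:
Column X: max payoff to Row = 0
Column Y: max payoff to Row = 6
Column Z: max payoff to Row = 6
Minimum is 0, achieved by column X.
Minimax strategy: X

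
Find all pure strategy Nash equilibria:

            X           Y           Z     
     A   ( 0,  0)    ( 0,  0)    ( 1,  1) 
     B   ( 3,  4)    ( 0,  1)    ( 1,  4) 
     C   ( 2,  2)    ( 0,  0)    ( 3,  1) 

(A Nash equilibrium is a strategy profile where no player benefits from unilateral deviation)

Nash equilibrium: (B, X)

Work:
Best responses:
  P1 vs X: payoffs [0, 3, 2] → best response B (payoff 3)
  P1 vs Y: payoffs [0, 0, 0] → best response A/B/C (payoff 0)
  P1 vs Z: payoffs [1, 1, 3] → best response C (payoff 3)
  P2 vs A: payoffs [0, 0, 1] → best response Z (payoff 1)
  P2 vs B: payoffs [4, 1, 4] → best response X/Z (payoff 4)
  P2 vs C: payoffs [2, 0, 1] → best response X (payoff 2)
Mutual best responses: (B,X) → Nash equilibria.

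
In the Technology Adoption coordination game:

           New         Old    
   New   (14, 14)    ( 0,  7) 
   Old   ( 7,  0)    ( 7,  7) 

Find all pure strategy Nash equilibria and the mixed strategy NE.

Pure NE: (New, New) and (Old, Old); Mixed NE: p = 0.5, q = 0.5

Work:
Check pure NE:
(New, New): (14, 14) - no unilateral deviation beneficial
(Old, Old): (7, 7) - no unilateral deviation beneficial
Mixed NE: P1 plays New with p = 0.5, P2 plays New with q = 0.5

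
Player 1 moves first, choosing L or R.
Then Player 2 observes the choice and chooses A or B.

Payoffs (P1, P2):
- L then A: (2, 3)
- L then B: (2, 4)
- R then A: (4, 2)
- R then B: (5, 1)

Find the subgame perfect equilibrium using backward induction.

P1 plays R, P2 plays B after L and A after R; Payoff (4, 2)

Work:
Backward induction:
After L: P2 chooses B → P1 gets 2
After R: P2 chooses A → P1 gets 4
P1 chooses R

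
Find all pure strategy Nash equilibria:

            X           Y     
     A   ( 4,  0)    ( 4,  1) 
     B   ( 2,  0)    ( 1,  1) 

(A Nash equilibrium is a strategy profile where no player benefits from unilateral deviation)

Nash equilibrium: (A, Y)

Work:
Best responses:
  P1 vs X: payoffs [4, 2] → best response A (payoff 4)
  P1 vs Y: payoffs [4, 1] → best response A (payoff 4)
  P2 vs A: payoffs [0, 1] → best response Y (payoff 1)
  P2 vs B: payoffs [0, 1] → best response Y (payoff 1)
Mutual best responses: (A,Y) → Nash equilibria.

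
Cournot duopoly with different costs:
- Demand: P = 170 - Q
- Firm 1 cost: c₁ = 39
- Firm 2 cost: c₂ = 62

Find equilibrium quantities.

q₁* = 51.33, q₂* = 28.33

Work:
Reaction: q₁ = (170 - 39 - q₂)/2
Reaction: q₂ = (170 - 62 - q₁)/2
Solve simultaneously:
q₁* = (170 - 2×39 + 62)/3 = 51.33
q₂* = (170 - 2×62 + 39)/3 = 28.33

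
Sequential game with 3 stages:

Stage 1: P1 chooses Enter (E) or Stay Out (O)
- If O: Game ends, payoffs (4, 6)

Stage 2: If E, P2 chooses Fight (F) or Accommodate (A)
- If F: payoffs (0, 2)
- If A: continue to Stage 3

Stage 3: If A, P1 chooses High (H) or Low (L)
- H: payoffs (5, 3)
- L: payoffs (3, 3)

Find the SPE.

SPE: (E, A, H); Outcome (5, 3)

Work:
Stage 3: P1 chooses H (5 vs 3)
Stage 2: P2: F->2, A->3 (anticipating H). Choose A
Stage 1: P1: O->4, E->5 (anticipating A, H). Choose E
SPE path: E -> A -> H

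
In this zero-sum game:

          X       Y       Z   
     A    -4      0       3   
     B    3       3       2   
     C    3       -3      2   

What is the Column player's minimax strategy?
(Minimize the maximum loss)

Column should play X or Y or Z (all achieve the minimum), value = 3

Work:
Column player minimizes Row's maximum payoff:
Column X: max payoff to Row = 3
Column Y: max payoff to Row = 3
Column Z: max payoff to Row = 3
Minimum is 3, achieved by columns X, Y, Z (tied).
Each of X or Y or Z is a minimax strategy.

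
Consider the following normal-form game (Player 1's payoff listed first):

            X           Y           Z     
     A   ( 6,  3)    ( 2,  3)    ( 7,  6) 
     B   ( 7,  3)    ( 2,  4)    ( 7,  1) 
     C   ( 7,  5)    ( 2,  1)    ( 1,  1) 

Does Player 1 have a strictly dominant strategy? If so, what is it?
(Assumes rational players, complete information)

No strictly dominant strategy exists for Player 1

Work:
A strategy strictly dominates another if it gives a strictly higher payoff against every opponent action. Compare each pair of P1's strategies column-by-column:
  A vs B: [6 vs 7, 2 vs 2, 7 vs 7] → A does not strictly dominate B (column X: 6 ≤ 7)
  A vs C: [6 vs 7, 2 vs 2, 7 vs 1] → A does not strictly dominate C (column X: 6 ≤ 7)
  B vs A: [7 vs 6, 2 vs 2, 7 vs 7] → B does not strictly dominate A (column Y: 2 ≤ 2)
  B vs C: [7 vs 7, 2 vs 2, 7 vs 1] → B does not strictly dominate C (column X: 7 ≤ 7)
  C vs A: [7 vs 6, 2 vs 2, 1 vs 7] → C does not strictly dominate A (column Y: 2 ≤ 2)
  C vs B: [7 vs 7, 2 vs 2, 1 vs 7] → C does not strictly dominate B (column X: 7 ≤ 7)
No single strategy strictly dominates all others → no strictly dominant strategy.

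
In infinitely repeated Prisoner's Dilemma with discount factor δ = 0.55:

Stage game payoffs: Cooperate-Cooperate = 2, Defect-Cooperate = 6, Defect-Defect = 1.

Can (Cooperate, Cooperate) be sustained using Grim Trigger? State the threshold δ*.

δ* = 0.8; since δ = 0.55 < 0.8, cooperation cannot be sustained

Work:
For Grim Trigger:
Cooperate forever: 2/(1-δ)
Defect then punished: 6 + 1·δ/(1-δ)
Need: 2/(1-δ) ≥ 6 + 1·δ/(1-δ)
Solving: δ ≥ (T-R)/(T-P) = (6-2)/(6-1) = 0.8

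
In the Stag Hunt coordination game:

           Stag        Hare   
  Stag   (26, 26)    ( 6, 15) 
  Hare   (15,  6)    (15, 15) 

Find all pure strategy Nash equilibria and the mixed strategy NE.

Pure NE: (Stag, Stag) and (Hare, Hare); Mixed NE: p = 0.45, q = 0.45

Work:
Check pure NE:
(Stag, Stag): (26, 26) - no unilateral deviation beneficial
(Hare, Hare): (15, 15) - no unilateral deviation beneficial
Mixed NE: P1 plays Stag with p = 0.45, P2 plays Stag with q = 0.45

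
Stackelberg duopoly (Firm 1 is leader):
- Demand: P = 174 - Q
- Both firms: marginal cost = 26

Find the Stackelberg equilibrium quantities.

q₁* (leader) = 74.0, q₂* (follower) = 37.0

Work:
Follower's reaction: q₂ = (a - c - q₁)/2
Leader substitutes: π₁ = q₁·(a - q₁ - (a-c-q₁)/2 - c)
FOC: q₁* = (174 - 26)/2 = 74.00
Then: q₂* = (174 - 26 - 74.0)/2 = 37.00
Leader has first-mover advantage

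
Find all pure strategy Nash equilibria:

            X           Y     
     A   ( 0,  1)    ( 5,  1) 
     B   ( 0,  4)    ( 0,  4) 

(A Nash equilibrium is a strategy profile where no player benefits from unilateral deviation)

Nash equilibrium: (A, X), (A, Y), (B, X)

Work:
Best responses:
  P1 vs X: payoffs [0, 0] → best response A/B (payoff 0)
  P1 vs Y: payoffs [5, 0] → best response A (payoff 5)
  P2 vs A: payoffs [1, 1] → best response X/Y (payoff 1)
  P2 vs B: payoffs [4, 4] → best response X/Y (payoff 4)
Mutual best responses: (A,X), (A,Y), (B,X) → Nash equilibria.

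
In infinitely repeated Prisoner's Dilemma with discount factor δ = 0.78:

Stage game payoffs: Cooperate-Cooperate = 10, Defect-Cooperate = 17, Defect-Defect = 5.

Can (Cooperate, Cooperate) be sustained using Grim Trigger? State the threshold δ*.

δ* = 0.5833; since δ = 0.78 ≥ 0.5833, cooperation can be sustained

Work:
For Grim Trigger:
Cooperate forever: 10/(1-δ)
Defect then punished: 17 + 5·δ/(1-δ)
Need: 10/(1-δ) ≥ 17 + 5·δ/(1-δ)
Solving: δ ≥ (T-R)/(T-P) = (17-10)/(17-5) = 0.5833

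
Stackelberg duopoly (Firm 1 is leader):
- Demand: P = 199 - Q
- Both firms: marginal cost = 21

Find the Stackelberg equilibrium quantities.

q₁* (leader) = 89.0, q₂* (follower) = 44.5

Work:
Follower's reaction: q₂ = (a - c - q₁)/2
Leader substitutes: π₁ = q₁·(a - q₁ - (a-c-q₁)/2 - c)
FOC: q₁* = (199 - 21)/2 = 89.00
Then: q₂* = (199 - 21 - 89.0)/2 = 44.50
Leader has first-mover advantage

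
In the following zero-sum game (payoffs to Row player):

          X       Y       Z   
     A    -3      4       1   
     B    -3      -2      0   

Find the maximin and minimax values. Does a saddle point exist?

Maximin = -3, Minimax = -3, Saddle: True

Work:
Row minimums: [-3, -3] → maximin = -3
Column maximums: [-3, 4, 1] → minimax = -3
Saddle point exists! Game value = -3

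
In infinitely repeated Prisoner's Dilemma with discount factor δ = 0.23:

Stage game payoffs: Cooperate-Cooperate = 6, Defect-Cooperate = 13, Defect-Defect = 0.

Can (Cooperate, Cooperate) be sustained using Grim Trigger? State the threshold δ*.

δ* = 0.5385; since δ = 0.23 < 0.5385, cooperation cannot be sustained

Work:
For Grim Trigger:
Cooperate forever: 6/(1-δ)
Defect then punished: 13 + 0·δ/(1-δ)
Need: 6/(1-δ) ≥ 13 + 0·δ/(1-δ)
Solving: δ ≥ (T-R)/(T-P) = (13-6)/(13-0) = 0.5385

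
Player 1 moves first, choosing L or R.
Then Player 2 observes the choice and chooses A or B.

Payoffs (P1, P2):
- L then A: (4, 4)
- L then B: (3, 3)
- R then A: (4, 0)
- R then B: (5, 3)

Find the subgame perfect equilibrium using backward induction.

P1 plays R, P2 plays A after L and B after R; Payoff (5, 3)

Work:
Backward induction:
After L: P2 chooses A → P1 gets 4
After R: P2 chooses B → P1 gets 5
P1 chooses R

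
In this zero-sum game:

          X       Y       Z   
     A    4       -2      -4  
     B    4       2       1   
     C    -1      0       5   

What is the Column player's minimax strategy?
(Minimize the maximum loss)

Column should play Y, value = 2

Work:
Column player minimizes Row's maximum payoff:
Column X: max payoff to Row = 4
Column Y: max payoff to Row = 2
Column Z: max payoff to Row = 5
Minimum is 2, achieved by column Y.
Minimax strategy: Y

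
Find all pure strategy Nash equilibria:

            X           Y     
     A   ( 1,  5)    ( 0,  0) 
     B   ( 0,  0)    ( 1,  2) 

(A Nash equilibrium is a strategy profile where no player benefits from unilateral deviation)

Nash equilibrium: (A, X), (B, Y)

Work:
Best responses:
  P1 vs X: payoffs [1, 0] → best response A (payoff 1)
  P1 vs Y: payoffs [0, 1] → best response B (payoff 1)
  P2 vs A: payoffs [5, 0] → best response X (payoff 5)
  P2 vs B: payoffs [0, 2] → best response Y (payoff 2)
Mutual best responses: (A,X), (B,Y) → Nash equilibria.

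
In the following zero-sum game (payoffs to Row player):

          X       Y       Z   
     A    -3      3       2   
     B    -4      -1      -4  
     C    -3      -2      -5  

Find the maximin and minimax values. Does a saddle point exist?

Maximin = -3, Minimax = -3, Saddle: True

Work:
Row minimums: [-3, -4, -5] → maximin = -3
Column maximums: [-3, 3, 2] → minimax = -3
Saddle point exists! Game value = -3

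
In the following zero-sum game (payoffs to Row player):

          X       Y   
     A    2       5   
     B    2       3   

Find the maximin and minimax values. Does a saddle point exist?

Maximin = 2, Minimax = 2, Saddle: True

Work:
Row minimums: [2, 2] → maximin = 2
Column maximums: [2, 5] → minimax = 2
Saddle point exists! Game value = 2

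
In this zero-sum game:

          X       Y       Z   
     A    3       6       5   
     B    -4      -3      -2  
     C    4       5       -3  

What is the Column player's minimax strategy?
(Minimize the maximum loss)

Column should play X, value = 4

Work:
Column player minimizes Row's maximum payoff:
Column X: max payoff to Row = 4
Column Y: max payoff to Row = 6
Column Z: max payoff to Row = 5
Minimum is 4, achieved by column X.
Minimax strategy: X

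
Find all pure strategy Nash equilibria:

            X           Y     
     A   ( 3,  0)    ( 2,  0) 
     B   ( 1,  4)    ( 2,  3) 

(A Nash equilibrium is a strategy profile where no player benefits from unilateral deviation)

Nash equilibrium: (A, X), (A, Y)

Work:
Best responses:
  P1 vs X: payoffs [3, 1] → best response A (payoff 3)
  P1 vs Y: payoffs [2, 2] → best response A/B (payoff 2)
  P2 vs A: payoffs [0, 0] → best response X/Y (payoff 0)
  P2 vs B: payoffs [4, 3] → best response X (payoff 4)
Mutual best responses: (A,X), (A,Y) → Nash equilibria.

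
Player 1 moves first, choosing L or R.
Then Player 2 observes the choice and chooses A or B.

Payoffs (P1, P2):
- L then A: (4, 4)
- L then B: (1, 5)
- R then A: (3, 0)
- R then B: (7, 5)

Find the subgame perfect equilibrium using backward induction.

P1 plays R, P2 plays B after L and B after R; Payoff (7, 5)

Work:
Backward induction:
After L: P2 chooses B → P1 gets 1
After R: P2 chooses B → P1 gets 7
P1 chooses R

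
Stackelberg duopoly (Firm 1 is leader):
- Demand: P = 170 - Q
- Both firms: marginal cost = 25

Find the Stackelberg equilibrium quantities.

q₁* (leader) = 72.5, q₂* (follower) = 36.25

Work:
Follower's reaction: q₂ = (a - c - q₁)/2
Leader substitutes: π₁ = q₁·(a - q₁ - (a-c-q₁)/2 - c)
FOC: q₁* = (170 - 25)/2 = 72.50
Then: q₂* = (170 - 25 - 72.5)/2 = 36.25
Leader has first-mover advantage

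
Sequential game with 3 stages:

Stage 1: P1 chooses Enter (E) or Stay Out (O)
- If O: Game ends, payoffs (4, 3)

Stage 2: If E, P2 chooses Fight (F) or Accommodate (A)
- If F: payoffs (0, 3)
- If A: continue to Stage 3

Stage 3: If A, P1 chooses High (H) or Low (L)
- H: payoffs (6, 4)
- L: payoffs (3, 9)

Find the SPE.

SPE: (E, A, H); Outcome (6, 4)

Work:
Stage 3: P1 chooses H (6 vs 3)
Stage 2: P2: F->3, A->4 (anticipating H). Choose A
Stage 1: P1: O->4, E->6 (anticipating A, H). Choose E
SPE path: E -> A -> H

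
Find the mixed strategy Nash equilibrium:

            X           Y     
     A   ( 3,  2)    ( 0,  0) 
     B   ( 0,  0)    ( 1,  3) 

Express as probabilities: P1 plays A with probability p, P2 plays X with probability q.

p = 0.6, q = 0.25

Work:
Find probabilities that make opponent indifferent:
P2 chooses q to make P1 indifferent between A and B
P1 chooses p to make P2 indifferent between X and Y
Mixed NE: P1 plays (A: 0.6, B: 0.4), P2 plays (X: 0.25, Y: 0.75)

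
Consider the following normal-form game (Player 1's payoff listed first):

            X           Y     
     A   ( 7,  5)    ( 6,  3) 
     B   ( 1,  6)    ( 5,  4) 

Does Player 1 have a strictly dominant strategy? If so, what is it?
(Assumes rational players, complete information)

Yes, Player 1's strictly dominant strategy is A

Work:
A strategy strictly dominates another if it gives a strictly higher payoff against every opponent action. Compare each pair of P1's strategies column-by-column:
  A vs B: [7 vs 1, 6 vs 5] → A strictly dominates B
  B vs A: [1 vs 7, 5 vs 6] → B does not strictly dominate A (column X: 1 ≤ 7)
A strictly dominates every other strategy → strictly dominant.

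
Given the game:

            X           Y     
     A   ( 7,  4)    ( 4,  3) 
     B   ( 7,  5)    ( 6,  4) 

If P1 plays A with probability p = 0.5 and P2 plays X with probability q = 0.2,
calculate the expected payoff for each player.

E[P1] = 5.4, E[P2] = 3.7

Work:
E[P1] = p·q·π₁(A,X) + p·(1-q)·π₁(A,Y) + (1-p)·q·π₁(B,X) + (1-p)·(1-q)·π₁(B,Y)
= 0.5·0.2·7 + 0.5·0.8·4 + 0.5·0.2·7 + 0.5·0.8·6
= 5.4

E[P2] = 3.7 (similar calculation)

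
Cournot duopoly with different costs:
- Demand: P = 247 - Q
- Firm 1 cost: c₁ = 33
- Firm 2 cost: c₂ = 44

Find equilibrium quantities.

q₁* = 75.0, q₂* = 64.0

Work:
Reaction: q₁ = (247 - 33 - q₂)/2
Reaction: q₂ = (247 - 44 - q₁)/2
Solve simultaneously:
q₁* = (247 - 2×33 + 44)/3 = 75.0
q₂* = (247 - 2×44 + 33)/3 = 64.0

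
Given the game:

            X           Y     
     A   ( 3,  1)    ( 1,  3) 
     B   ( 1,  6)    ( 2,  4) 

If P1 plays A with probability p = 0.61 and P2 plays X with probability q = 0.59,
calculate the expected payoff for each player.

E[P1] = 1.8797, E[P2] = 3.1304

Work:
E[P1] = p·q·π₁(A,X) + p·(1-q)·π₁(A,Y) + (1-p)·q·π₁(B,X) + (1-p)·(1-q)·π₁(B,Y)
= 0.61·0.59·3 + 0.61·0.41·1 + 0.39·0.59·1 + 0.39·0.41·2
= 1.8797

E[P2] = 3.1304 (similar calculation)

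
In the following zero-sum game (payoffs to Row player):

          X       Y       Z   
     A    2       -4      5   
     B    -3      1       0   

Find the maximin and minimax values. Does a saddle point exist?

Maximin = -3, Minimax = 1, Saddle: False

Work:
Row minimums: [-4, -3] → maximin = -3
Column maximums: [2, 1, 5] → minimax = 1
No saddle point (maximin ≠ minimax). Mixed strategy needed.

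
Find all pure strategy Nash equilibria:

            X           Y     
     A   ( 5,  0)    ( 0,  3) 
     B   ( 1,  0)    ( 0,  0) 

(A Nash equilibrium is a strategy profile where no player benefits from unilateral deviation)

Nash equilibrium: (A, Y), (B, Y)

Work:
Best responses:
  P1 vs X: payoffs [5, 1] → best response A (payoff 5)
  P1 vs Y: payoffs [0, 0] → best response A/B (payoff 0)
  P2 vs A: payoffs [0, 3] → best response Y (payoff 3)
  P2 vs B: payoffs [0, 0] → best response X/Y (payoff 0)
Mutual best responses: (A,Y), (B,Y) → Nash equilibria.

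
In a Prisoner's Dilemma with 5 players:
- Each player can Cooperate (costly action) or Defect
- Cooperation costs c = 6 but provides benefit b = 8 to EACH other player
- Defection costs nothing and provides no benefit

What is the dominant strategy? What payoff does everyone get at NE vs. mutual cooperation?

Dominant: Defect; NE payoff = 0; Coop payoff = 26

Work:
Defect dominates (saves cost c = 6, benefit to others is external)
NE: All defect → everyone gets 0
If all cooperate: each receives (4)×8 - 6 = 26
Social dilemma: 26 > 0 but NE gives 0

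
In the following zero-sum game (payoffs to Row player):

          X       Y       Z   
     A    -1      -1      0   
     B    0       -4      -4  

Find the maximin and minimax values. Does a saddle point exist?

Maximin = -1, Minimax = -1, Saddle: True

Work:
Row minimums: [-1, -4] → maximin = -1
Column maximums: [0, -1, 0] → minimax = -1
Saddle point exists! Game value = -1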